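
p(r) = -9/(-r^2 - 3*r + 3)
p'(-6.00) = 0.36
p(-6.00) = 0.60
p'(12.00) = -0.00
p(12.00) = 0.05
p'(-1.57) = 0.05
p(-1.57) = -1.72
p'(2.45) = -0.66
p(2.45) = 0.87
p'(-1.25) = -0.17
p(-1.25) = -1.73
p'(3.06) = -0.34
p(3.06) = 0.58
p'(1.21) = -11.12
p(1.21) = 4.30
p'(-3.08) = 3.75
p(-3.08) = -3.27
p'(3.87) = -0.17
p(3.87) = 0.38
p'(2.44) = -0.67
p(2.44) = 0.88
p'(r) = -9*(2*r + 3)/(-r^2 - 3*r + 3)^2 = 9*(-2*r - 3)/(r^2 + 3*r - 3)^2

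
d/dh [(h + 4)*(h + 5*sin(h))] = h + (h + 4)*(5*cos(h) + 1) + 5*sin(h)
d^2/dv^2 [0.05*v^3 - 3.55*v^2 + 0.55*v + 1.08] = 0.3*v - 7.1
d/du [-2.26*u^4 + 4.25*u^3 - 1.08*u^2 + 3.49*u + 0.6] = -9.04*u^3 + 12.75*u^2 - 2.16*u + 3.49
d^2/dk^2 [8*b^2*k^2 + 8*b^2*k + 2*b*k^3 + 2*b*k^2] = 4*b*(4*b + 3*k + 1)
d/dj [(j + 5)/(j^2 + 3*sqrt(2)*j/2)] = (-2*j^2 - 20*j - 15*sqrt(2))/(j^2*(2*j^2 + 6*sqrt(2)*j + 9))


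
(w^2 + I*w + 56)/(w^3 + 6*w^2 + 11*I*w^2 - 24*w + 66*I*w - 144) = (w - 7*I)/(w^2 + 3*w*(2 + I) + 18*I)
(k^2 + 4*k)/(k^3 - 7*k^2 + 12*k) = (k + 4)/(k^2 - 7*k + 12)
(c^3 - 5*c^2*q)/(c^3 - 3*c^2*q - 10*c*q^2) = c/(c + 2*q)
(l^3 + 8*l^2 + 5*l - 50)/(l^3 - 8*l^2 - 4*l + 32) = (l^2 + 10*l + 25)/(l^2 - 6*l - 16)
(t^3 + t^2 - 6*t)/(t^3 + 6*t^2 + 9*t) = (t - 2)/(t + 3)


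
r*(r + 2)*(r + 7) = r^3 + 9*r^2 + 14*r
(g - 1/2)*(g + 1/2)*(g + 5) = g^3 + 5*g^2 - g/4 - 5/4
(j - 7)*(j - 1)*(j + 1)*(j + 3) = j^4 - 4*j^3 - 22*j^2 + 4*j + 21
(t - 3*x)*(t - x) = t^2 - 4*t*x + 3*x^2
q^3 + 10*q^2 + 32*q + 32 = (q + 2)*(q + 4)^2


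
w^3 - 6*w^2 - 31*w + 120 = (w - 8)*(w - 3)*(w + 5)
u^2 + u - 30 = (u - 5)*(u + 6)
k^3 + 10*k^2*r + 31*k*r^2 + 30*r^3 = (k + 2*r)*(k + 3*r)*(k + 5*r)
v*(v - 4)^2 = v^3 - 8*v^2 + 16*v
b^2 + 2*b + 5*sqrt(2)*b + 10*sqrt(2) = (b + 2)*(b + 5*sqrt(2))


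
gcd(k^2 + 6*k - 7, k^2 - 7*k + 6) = k - 1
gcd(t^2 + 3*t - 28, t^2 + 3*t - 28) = t^2 + 3*t - 28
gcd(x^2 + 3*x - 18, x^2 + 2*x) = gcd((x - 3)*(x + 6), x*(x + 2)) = 1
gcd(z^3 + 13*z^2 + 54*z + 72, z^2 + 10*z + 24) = z^2 + 10*z + 24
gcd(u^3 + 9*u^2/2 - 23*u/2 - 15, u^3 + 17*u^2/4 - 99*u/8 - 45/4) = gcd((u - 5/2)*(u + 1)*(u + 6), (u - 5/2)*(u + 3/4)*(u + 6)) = u^2 + 7*u/2 - 15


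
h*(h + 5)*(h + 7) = h^3 + 12*h^2 + 35*h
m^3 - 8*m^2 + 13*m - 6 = (m - 6)*(m - 1)^2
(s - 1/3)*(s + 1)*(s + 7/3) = s^3 + 3*s^2 + 11*s/9 - 7/9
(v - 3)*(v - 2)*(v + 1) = v^3 - 4*v^2 + v + 6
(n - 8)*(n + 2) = n^2 - 6*n - 16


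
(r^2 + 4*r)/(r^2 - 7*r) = (r + 4)/(r - 7)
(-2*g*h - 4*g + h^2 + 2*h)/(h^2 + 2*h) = (-2*g + h)/h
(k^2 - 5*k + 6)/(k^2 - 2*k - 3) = (k - 2)/(k + 1)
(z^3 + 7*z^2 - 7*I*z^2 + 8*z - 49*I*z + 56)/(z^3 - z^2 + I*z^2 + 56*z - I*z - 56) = (z^3 + 7*z^2*(1 - I) + z*(8 - 49*I) + 56)/(z^3 + z^2*(-1 + I) + z*(56 - I) - 56)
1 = 1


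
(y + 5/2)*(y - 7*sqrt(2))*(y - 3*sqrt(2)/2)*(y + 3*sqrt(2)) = y^4 - 11*sqrt(2)*y^3/2 + 5*y^3/2 - 30*y^2 - 55*sqrt(2)*y^2/4 - 75*y + 63*sqrt(2)*y + 315*sqrt(2)/2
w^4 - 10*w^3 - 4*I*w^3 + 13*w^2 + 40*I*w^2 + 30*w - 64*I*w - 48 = (w - 8)*(w - 2)*(w - 3*I)*(w - I)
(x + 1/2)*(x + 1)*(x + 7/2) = x^3 + 5*x^2 + 23*x/4 + 7/4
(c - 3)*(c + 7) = c^2 + 4*c - 21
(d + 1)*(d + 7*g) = d^2 + 7*d*g + d + 7*g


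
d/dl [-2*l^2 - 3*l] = -4*l - 3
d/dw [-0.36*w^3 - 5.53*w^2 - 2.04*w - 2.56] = -1.08*w^2 - 11.06*w - 2.04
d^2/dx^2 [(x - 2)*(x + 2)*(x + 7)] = 6*x + 14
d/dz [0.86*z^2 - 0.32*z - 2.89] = 1.72*z - 0.32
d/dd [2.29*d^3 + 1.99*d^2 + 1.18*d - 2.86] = 6.87*d^2 + 3.98*d + 1.18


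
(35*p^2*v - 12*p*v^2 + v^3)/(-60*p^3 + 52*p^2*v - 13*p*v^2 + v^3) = v*(-7*p + v)/(12*p^2 - 8*p*v + v^2)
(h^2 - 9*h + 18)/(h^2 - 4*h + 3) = (h - 6)/(h - 1)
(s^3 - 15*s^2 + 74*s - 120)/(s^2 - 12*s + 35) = (s^2 - 10*s + 24)/(s - 7)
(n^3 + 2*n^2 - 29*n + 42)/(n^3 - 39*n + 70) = (n - 3)/(n - 5)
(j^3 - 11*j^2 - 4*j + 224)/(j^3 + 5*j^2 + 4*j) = (j^2 - 15*j + 56)/(j*(j + 1))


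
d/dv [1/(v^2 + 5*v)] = (-2*v - 5)/(v^2*(v + 5)^2)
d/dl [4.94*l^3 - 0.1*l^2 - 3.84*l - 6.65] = 14.82*l^2 - 0.2*l - 3.84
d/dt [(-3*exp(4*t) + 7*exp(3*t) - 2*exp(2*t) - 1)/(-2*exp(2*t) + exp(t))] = (12*exp(5*t) - 23*exp(4*t) + 14*exp(3*t) - 2*exp(2*t) - 4*exp(t) + 1)*exp(-t)/(4*exp(2*t) - 4*exp(t) + 1)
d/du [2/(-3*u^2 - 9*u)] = 2*(2*u + 3)/(3*u^2*(u + 3)^2)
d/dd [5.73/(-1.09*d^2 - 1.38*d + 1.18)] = (12.4914*d + 7.9074)/(1.09*d^2 + 1.38*d - 1.18)^2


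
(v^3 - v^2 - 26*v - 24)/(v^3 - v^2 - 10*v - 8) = (v^2 - 2*v - 24)/(v^2 - 2*v - 8)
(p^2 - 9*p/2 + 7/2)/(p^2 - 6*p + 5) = (p - 7/2)/(p - 5)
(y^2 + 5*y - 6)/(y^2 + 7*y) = (y^2 + 5*y - 6)/(y*(y + 7))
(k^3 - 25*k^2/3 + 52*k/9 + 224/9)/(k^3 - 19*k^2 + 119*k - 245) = (9*k^2 - 12*k - 32)/(9*(k^2 - 12*k + 35))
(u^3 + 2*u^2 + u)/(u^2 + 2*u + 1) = u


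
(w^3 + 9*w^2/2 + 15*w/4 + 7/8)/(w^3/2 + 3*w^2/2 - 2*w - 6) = (8*w^3 + 36*w^2 + 30*w + 7)/(4*(w^3 + 3*w^2 - 4*w - 12))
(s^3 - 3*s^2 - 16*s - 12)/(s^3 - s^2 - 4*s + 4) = (s^2 - 5*s - 6)/(s^2 - 3*s + 2)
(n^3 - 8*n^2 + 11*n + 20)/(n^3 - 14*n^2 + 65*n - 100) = (n + 1)/(n - 5)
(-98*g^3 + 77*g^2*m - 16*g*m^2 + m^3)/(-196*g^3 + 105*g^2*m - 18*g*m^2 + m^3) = (2*g - m)/(4*g - m)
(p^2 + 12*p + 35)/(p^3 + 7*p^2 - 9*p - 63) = (p + 5)/(p^2 - 9)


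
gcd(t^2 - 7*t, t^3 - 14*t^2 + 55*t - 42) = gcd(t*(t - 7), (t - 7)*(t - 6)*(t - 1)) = t - 7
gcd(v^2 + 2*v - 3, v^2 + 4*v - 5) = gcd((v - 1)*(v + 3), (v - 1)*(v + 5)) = v - 1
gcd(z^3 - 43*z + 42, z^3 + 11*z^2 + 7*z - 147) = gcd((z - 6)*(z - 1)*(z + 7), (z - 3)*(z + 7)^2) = z + 7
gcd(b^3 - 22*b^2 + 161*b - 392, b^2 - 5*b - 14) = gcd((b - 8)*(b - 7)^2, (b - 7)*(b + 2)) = b - 7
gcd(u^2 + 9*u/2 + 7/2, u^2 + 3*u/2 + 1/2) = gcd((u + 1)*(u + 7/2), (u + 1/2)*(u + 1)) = u + 1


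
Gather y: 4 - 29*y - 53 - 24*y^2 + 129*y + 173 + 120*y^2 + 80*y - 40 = 96*y^2 + 180*y + 84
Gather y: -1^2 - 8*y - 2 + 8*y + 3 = 0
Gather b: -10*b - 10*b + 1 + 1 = 2 - 20*b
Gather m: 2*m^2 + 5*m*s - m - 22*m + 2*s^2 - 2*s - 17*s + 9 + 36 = 2*m^2 + m*(5*s - 23) + 2*s^2 - 19*s + 45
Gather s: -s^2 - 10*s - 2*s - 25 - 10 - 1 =-s^2 - 12*s - 36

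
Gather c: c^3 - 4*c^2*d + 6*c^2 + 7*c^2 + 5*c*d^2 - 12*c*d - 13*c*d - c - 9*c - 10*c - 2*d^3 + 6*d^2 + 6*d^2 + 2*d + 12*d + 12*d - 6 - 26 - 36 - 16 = c^3 + c^2*(13 - 4*d) + c*(5*d^2 - 25*d - 20) - 2*d^3 + 12*d^2 + 26*d - 84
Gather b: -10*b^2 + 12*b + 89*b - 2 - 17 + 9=-10*b^2 + 101*b - 10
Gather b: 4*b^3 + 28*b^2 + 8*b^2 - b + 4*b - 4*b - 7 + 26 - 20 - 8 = 4*b^3 + 36*b^2 - b - 9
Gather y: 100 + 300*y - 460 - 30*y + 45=270*y - 315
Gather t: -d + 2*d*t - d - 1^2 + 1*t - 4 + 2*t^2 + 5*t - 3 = -2*d + 2*t^2 + t*(2*d + 6) - 8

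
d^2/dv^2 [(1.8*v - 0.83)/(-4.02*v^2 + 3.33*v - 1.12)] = (-(1.8*v - 0.83)*(8.04*v - 3.33)*(16.08*v - 6.66) + (43.416*v - 18.6612)*(4.02*v^2 - 3.33*v + 1.12))/(4.02*v^2 - 3.33*v + 1.12)^3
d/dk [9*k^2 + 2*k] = 18*k + 2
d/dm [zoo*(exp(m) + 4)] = zoo*exp(m)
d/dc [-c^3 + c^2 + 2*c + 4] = -3*c^2 + 2*c + 2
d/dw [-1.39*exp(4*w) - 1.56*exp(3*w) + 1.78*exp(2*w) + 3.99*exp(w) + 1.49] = (-5.56*exp(3*w) - 4.68*exp(2*w) + 3.56*exp(w) + 3.99)*exp(w)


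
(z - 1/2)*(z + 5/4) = z^2 + 3*z/4 - 5/8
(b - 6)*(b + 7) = b^2 + b - 42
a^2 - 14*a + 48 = (a - 8)*(a - 6)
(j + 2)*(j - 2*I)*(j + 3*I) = j^3 + 2*j^2 + I*j^2 + 6*j + 2*I*j + 12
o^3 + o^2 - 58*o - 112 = (o - 8)*(o + 2)*(o + 7)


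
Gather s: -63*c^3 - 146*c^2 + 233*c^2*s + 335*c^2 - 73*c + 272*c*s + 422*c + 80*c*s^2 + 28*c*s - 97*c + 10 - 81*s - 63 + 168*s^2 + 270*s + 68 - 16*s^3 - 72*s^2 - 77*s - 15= -63*c^3 + 189*c^2 + 252*c - 16*s^3 + s^2*(80*c + 96) + s*(233*c^2 + 300*c + 112)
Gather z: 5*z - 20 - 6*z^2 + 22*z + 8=-6*z^2 + 27*z - 12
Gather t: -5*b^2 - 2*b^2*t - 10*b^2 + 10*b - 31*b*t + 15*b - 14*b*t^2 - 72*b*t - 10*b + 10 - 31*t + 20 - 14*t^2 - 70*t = -15*b^2 + 15*b + t^2*(-14*b - 14) + t*(-2*b^2 - 103*b - 101) + 30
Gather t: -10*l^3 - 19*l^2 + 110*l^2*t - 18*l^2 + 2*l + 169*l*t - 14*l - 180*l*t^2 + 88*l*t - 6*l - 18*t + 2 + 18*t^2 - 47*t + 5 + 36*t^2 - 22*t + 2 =-10*l^3 - 37*l^2 - 18*l + t^2*(54 - 180*l) + t*(110*l^2 + 257*l - 87) + 9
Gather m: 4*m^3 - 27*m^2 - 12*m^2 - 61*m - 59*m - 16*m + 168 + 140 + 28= 4*m^3 - 39*m^2 - 136*m + 336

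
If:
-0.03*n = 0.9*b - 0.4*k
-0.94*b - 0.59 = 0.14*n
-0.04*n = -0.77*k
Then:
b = 0.05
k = -0.24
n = -4.53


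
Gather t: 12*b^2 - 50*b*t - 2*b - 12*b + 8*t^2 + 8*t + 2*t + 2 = 12*b^2 - 14*b + 8*t^2 + t*(10 - 50*b) + 2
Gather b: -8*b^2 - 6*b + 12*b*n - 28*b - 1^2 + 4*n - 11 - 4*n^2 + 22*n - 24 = -8*b^2 + b*(12*n - 34) - 4*n^2 + 26*n - 36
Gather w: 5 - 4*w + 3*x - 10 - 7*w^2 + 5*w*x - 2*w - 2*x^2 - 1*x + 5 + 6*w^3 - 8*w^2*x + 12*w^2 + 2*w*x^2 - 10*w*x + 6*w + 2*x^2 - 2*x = 6*w^3 + w^2*(5 - 8*x) + w*(2*x^2 - 5*x)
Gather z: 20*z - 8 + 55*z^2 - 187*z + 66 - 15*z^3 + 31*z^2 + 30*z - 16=-15*z^3 + 86*z^2 - 137*z + 42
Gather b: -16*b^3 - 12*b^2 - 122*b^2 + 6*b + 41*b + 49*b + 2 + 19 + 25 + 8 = -16*b^3 - 134*b^2 + 96*b + 54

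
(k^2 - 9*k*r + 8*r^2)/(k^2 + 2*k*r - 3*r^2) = (k - 8*r)/(k + 3*r)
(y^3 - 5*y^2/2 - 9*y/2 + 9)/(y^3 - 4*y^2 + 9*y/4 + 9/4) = 2*(y + 2)/(2*y + 1)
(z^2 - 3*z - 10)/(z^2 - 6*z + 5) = (z + 2)/(z - 1)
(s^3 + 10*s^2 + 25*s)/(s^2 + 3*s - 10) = s*(s + 5)/(s - 2)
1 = 1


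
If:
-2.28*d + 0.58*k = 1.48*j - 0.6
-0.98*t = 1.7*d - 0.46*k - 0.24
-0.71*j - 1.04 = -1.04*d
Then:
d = 0.536212165501847*t + 1.06980946560017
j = 0.785437538199888*t + 0.102256118625601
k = 4.11208843772422*t + 3.43190454678324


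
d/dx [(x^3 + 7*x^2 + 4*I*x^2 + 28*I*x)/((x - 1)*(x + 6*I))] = (x^4 + x^3*(-2 + 12*I) + x^2*(-31 - 8*I) + x*(48 - 84*I) + 168)/(x^4 + x^3*(-2 + 12*I) + x^2*(-35 - 24*I) + x*(72 + 12*I) - 36)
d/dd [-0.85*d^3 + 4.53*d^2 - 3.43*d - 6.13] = -2.55*d^2 + 9.06*d - 3.43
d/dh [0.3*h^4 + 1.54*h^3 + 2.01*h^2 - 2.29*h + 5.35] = 1.2*h^3 + 4.62*h^2 + 4.02*h - 2.29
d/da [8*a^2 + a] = 16*a + 1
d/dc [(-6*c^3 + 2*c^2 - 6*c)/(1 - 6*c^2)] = 2*(18*c^4 - 27*c^2 + 2*c - 3)/(36*c^4 - 12*c^2 + 1)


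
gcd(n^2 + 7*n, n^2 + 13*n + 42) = n + 7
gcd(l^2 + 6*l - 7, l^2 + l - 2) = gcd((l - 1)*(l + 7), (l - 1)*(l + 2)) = l - 1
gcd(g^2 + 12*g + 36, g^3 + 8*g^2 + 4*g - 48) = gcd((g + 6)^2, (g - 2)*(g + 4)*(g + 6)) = g + 6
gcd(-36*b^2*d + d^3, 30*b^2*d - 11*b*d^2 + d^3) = 6*b*d - d^2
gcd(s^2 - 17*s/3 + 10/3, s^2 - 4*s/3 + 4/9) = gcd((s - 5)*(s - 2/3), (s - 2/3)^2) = s - 2/3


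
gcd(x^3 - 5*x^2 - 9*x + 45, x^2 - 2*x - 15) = x^2 - 2*x - 15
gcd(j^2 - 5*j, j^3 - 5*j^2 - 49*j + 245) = j - 5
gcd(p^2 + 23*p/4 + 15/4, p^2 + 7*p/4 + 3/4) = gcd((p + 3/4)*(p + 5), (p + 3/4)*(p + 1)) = p + 3/4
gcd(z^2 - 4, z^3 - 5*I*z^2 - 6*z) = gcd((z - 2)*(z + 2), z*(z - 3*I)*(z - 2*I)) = 1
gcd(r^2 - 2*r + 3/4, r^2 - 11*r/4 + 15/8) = r - 3/2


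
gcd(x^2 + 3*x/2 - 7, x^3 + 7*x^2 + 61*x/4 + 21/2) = x + 7/2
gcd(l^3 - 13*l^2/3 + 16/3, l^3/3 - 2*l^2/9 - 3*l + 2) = 1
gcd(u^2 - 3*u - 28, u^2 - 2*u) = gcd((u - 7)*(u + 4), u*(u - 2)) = 1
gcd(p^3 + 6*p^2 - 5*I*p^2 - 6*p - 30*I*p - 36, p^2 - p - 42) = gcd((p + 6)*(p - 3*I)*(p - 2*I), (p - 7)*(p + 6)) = p + 6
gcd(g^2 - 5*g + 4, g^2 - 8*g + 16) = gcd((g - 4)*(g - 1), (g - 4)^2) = g - 4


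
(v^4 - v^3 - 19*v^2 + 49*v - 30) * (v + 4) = v^5 + 3*v^4 - 23*v^3 - 27*v^2 + 166*v - 120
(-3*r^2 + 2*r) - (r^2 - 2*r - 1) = -4*r^2 + 4*r + 1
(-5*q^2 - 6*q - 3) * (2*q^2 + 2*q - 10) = -10*q^4 - 22*q^3 + 32*q^2 + 54*q + 30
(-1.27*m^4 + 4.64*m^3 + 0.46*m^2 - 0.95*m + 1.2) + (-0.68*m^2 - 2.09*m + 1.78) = -1.27*m^4 + 4.64*m^3 - 0.22*m^2 - 3.04*m + 2.98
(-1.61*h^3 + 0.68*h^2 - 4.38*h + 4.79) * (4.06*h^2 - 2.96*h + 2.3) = -6.5366*h^5 + 7.5264*h^4 - 23.4986*h^3 + 33.9762*h^2 - 24.2524*h + 11.017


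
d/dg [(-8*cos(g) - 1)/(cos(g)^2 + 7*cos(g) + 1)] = (-8*cos(g)^2 - 2*cos(g) + 1)*sin(g)/(cos(g)^2 + 7*cos(g) + 1)^2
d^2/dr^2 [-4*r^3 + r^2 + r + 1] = 2 - 24*r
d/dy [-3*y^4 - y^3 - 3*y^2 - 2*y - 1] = -12*y^3 - 3*y^2 - 6*y - 2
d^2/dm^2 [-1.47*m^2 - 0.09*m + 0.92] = -2.94000000000000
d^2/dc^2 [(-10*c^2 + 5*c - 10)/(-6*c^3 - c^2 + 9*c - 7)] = 10*(72*c^6 - 108*c^5 + 738*c^4 - 529*c^3 - 108*c^2 - 285*c + 183)/(216*c^9 + 108*c^8 - 954*c^7 + 433*c^6 + 1683*c^5 - 2004*c^4 - 225*c^3 + 1848*c^2 - 1323*c + 343)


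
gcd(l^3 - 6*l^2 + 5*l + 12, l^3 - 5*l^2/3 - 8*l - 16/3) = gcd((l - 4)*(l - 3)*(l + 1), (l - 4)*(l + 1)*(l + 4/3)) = l^2 - 3*l - 4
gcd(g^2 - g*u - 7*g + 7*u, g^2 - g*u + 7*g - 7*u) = -g + u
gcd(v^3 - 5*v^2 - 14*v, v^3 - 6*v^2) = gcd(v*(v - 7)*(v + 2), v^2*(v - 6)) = v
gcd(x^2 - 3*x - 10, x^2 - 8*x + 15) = x - 5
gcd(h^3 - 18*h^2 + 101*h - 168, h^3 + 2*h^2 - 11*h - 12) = h - 3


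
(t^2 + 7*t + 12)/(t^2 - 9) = (t + 4)/(t - 3)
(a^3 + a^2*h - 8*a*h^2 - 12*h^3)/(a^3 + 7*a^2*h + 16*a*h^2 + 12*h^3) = (a - 3*h)/(a + 3*h)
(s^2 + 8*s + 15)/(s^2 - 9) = (s + 5)/(s - 3)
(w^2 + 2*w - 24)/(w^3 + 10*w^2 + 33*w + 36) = (w^2 + 2*w - 24)/(w^3 + 10*w^2 + 33*w + 36)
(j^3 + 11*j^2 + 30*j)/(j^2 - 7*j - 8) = j*(j^2 + 11*j + 30)/(j^2 - 7*j - 8)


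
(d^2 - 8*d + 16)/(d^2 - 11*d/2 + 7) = 2*(d^2 - 8*d + 16)/(2*d^2 - 11*d + 14)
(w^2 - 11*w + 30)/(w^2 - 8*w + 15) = (w - 6)/(w - 3)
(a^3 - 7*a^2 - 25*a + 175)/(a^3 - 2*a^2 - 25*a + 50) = (a - 7)/(a - 2)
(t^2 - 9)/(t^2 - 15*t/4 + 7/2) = 4*(t^2 - 9)/(4*t^2 - 15*t + 14)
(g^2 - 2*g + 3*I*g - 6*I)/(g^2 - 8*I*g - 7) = (g^2 + g*(-2 + 3*I) - 6*I)/(g^2 - 8*I*g - 7)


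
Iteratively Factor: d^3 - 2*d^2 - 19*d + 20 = (d - 1)*(d^2 - d - 20) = (d - 1)*(d + 4)*(d - 5)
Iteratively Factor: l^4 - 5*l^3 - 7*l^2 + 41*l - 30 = (l - 2)*(l^3 - 3*l^2 - 13*l + 15) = (l - 5)*(l - 2)*(l^2 + 2*l - 3) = (l - 5)*(l - 2)*(l - 1)*(l + 3)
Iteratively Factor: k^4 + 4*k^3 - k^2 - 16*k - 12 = (k + 1)*(k^3 + 3*k^2 - 4*k - 12) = (k + 1)*(k + 2)*(k^2 + k - 6) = (k - 2)*(k + 1)*(k + 2)*(k + 3)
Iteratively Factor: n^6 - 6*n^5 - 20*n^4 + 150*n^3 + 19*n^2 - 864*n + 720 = (n + 4)*(n^5 - 10*n^4 + 20*n^3 + 70*n^2 - 261*n + 180) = (n - 4)*(n + 4)*(n^4 - 6*n^3 - 4*n^2 + 54*n - 45) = (n - 4)*(n - 3)*(n + 4)*(n^3 - 3*n^2 - 13*n + 15) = (n - 5)*(n - 4)*(n - 3)*(n + 4)*(n^2 + 2*n - 3) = (n - 5)*(n - 4)*(n - 3)*(n - 1)*(n + 4)*(n + 3)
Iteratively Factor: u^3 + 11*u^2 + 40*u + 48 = (u + 3)*(u^2 + 8*u + 16) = (u + 3)*(u + 4)*(u + 4)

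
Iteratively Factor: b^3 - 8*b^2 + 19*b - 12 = (b - 1)*(b^2 - 7*b + 12) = (b - 4)*(b - 1)*(b - 3)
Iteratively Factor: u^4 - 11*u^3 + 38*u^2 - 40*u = (u - 4)*(u^3 - 7*u^2 + 10*u) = (u - 4)*(u - 2)*(u^2 - 5*u) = (u - 5)*(u - 4)*(u - 2)*(u)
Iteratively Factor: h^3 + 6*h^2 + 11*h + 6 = (h + 3)*(h^2 + 3*h + 2) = (h + 2)*(h + 3)*(h + 1)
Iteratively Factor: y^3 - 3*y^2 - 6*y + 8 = (y - 1)*(y^2 - 2*y - 8) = (y - 4)*(y - 1)*(y + 2)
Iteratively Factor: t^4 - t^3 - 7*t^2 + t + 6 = (t - 1)*(t^3 - 7*t - 6) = (t - 1)*(t + 1)*(t^2 - t - 6) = (t - 1)*(t + 1)*(t + 2)*(t - 3)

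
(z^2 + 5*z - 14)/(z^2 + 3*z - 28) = (z - 2)/(z - 4)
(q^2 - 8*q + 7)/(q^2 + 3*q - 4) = (q - 7)/(q + 4)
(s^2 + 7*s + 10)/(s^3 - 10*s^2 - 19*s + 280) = (s + 2)/(s^2 - 15*s + 56)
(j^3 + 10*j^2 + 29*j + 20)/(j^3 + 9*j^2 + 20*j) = (j + 1)/j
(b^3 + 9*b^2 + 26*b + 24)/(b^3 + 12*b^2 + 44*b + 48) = (b + 3)/(b + 6)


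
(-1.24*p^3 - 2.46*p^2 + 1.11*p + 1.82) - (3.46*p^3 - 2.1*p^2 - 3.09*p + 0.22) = -4.7*p^3 - 0.36*p^2 + 4.2*p + 1.6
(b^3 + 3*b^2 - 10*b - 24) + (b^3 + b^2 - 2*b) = 2*b^3 + 4*b^2 - 12*b - 24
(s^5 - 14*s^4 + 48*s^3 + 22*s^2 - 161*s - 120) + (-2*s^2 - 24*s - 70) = s^5 - 14*s^4 + 48*s^3 + 20*s^2 - 185*s - 190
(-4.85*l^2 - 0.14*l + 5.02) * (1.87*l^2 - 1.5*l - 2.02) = -9.0695*l^4 + 7.0132*l^3 + 19.3944*l^2 - 7.2472*l - 10.1404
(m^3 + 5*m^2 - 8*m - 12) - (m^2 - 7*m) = m^3 + 4*m^2 - m - 12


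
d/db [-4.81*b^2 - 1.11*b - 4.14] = -9.62*b - 1.11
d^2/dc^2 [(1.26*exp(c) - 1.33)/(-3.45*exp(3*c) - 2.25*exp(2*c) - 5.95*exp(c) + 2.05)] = (-59.9886*exp(6*c) + 113.130675*exp(5*c) + 210.645225*exp(4*c) - 17.44365*exp(3*c) + 103.20345*exp(2*c) + 56.254975*exp(c) + 10.927525)*exp(c)/(41.063625*exp(9*c) + 80.341875*exp(8*c) + 264.8565*exp(7*c) + 215.3115*exp(6*c) + 361.30275*exp(5*c) - 44.65575*exp(4*c) + 89.4745*exp(3*c) - 189.3585*exp(2*c) + 75.014625*exp(c) - 8.615125)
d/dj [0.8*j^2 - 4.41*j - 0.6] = 1.6*j - 4.41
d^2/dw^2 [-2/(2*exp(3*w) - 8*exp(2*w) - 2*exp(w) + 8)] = (-2*(-3*exp(2*w) + 8*exp(w) + 1)^2*exp(w) + (9*exp(2*w) - 16*exp(w) - 1)*(exp(3*w) - 4*exp(2*w) - exp(w) + 4))*exp(w)/(exp(3*w) - 4*exp(2*w) - exp(w) + 4)^3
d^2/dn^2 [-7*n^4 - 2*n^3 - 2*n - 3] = 12*n*(-7*n - 1)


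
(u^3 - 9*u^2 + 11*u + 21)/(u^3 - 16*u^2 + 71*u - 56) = (u^2 - 2*u - 3)/(u^2 - 9*u + 8)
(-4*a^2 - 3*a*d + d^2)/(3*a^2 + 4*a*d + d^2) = (-4*a + d)/(3*a + d)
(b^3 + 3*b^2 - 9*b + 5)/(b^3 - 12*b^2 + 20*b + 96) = (b^3 + 3*b^2 - 9*b + 5)/(b^3 - 12*b^2 + 20*b + 96)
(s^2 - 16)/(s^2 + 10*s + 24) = (s - 4)/(s + 6)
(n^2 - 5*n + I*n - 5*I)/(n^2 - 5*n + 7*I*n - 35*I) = (n + I)/(n + 7*I)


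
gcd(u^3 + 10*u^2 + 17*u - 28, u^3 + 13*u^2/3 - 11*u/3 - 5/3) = u - 1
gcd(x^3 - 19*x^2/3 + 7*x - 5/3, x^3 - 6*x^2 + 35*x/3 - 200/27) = 1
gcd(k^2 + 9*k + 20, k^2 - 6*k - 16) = 1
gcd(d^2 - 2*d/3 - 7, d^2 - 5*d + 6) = d - 3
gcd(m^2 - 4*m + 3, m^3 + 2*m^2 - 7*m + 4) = m - 1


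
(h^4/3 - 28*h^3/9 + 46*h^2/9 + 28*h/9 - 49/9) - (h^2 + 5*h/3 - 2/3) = h^4/3 - 28*h^3/9 + 37*h^2/9 + 13*h/9 - 43/9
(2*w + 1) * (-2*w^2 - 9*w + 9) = -4*w^3 - 20*w^2 + 9*w + 9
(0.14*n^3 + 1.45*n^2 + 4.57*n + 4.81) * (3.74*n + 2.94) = 0.5236*n^4 + 5.8346*n^3 + 21.3548*n^2 + 31.4252*n + 14.1414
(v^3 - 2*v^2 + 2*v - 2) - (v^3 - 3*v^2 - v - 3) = v^2 + 3*v + 1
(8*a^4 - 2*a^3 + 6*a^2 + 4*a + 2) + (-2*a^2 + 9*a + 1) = 8*a^4 - 2*a^3 + 4*a^2 + 13*a + 3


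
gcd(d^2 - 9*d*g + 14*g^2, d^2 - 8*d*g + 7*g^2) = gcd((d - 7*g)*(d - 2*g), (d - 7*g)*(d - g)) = d - 7*g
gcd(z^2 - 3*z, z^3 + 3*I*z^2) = z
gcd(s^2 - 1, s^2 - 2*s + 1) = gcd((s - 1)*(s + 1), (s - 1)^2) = s - 1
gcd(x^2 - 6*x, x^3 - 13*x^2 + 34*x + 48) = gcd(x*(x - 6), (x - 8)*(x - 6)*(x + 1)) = x - 6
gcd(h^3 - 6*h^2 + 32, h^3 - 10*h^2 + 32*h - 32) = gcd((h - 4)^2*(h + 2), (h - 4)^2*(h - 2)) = h^2 - 8*h + 16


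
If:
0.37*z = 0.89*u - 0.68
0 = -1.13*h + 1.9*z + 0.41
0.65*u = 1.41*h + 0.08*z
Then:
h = 0.35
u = 0.76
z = -0.01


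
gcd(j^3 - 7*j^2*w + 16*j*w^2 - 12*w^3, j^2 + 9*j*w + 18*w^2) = 1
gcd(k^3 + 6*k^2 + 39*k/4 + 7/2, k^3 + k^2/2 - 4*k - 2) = k^2 + 5*k/2 + 1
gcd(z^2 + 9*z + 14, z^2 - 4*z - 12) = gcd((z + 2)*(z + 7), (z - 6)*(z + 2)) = z + 2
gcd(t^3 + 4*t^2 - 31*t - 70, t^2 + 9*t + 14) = t^2 + 9*t + 14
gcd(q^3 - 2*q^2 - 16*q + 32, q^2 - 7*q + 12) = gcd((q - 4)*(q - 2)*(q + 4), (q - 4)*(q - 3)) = q - 4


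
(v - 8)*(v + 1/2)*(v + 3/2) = v^3 - 6*v^2 - 61*v/4 - 6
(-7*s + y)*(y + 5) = -7*s*y - 35*s + y^2 + 5*y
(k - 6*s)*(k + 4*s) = k^2 - 2*k*s - 24*s^2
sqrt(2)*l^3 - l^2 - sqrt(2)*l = l*(l - sqrt(2))*(sqrt(2)*l + 1)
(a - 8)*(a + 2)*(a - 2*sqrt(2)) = a^3 - 6*a^2 - 2*sqrt(2)*a^2 - 16*a + 12*sqrt(2)*a + 32*sqrt(2)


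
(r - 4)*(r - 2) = r^2 - 6*r + 8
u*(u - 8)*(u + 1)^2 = u^4 - 6*u^3 - 15*u^2 - 8*u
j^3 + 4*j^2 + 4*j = j*(j + 2)^2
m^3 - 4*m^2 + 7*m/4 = m*(m - 7/2)*(m - 1/2)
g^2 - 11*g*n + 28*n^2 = (g - 7*n)*(g - 4*n)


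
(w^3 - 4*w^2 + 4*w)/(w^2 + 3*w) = (w^2 - 4*w + 4)/(w + 3)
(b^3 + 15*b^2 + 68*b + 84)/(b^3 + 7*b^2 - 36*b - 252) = (b + 2)/(b - 6)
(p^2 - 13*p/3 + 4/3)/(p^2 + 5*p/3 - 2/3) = (p - 4)/(p + 2)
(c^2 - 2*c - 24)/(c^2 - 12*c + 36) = (c + 4)/(c - 6)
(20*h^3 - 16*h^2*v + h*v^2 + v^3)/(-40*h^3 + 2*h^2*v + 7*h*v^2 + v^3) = (-2*h + v)/(4*h + v)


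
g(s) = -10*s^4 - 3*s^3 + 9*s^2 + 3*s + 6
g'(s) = -40*s^3 - 9*s^2 + 18*s + 3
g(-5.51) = -8452.79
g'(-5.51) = 6321.95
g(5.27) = -7880.66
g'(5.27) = -6006.62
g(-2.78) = -465.61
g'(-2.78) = 742.80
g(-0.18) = 5.76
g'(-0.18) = -0.30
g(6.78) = -21625.88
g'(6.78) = -12755.31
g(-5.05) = -5897.04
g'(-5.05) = 4834.08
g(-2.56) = -321.86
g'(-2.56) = 569.03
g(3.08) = -886.95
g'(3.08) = -1195.66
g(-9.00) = -62715.00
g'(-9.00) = 28272.00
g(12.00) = -211206.00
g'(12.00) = -70197.00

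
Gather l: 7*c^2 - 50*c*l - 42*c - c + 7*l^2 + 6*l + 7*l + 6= 7*c^2 - 43*c + 7*l^2 + l*(13 - 50*c) + 6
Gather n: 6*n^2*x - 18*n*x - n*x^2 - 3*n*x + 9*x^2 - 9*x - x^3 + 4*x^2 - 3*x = 6*n^2*x + n*(-x^2 - 21*x) - x^3 + 13*x^2 - 12*x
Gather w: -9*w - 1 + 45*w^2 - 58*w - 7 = 45*w^2 - 67*w - 8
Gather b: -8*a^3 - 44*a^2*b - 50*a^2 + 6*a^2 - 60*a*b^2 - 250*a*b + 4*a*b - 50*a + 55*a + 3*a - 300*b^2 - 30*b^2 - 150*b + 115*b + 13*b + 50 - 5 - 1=-8*a^3 - 44*a^2 + 8*a + b^2*(-60*a - 330) + b*(-44*a^2 - 246*a - 22) + 44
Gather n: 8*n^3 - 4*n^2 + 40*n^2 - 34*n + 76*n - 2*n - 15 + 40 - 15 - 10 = 8*n^3 + 36*n^2 + 40*n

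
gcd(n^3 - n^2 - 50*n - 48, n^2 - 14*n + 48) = n - 8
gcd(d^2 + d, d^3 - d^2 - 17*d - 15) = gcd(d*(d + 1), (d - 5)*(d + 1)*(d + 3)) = d + 1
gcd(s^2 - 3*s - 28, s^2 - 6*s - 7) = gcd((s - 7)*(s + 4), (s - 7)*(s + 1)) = s - 7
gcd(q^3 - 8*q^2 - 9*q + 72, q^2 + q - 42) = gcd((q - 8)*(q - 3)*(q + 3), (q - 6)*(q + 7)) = 1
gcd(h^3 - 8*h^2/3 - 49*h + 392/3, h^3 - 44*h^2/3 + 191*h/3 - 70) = h - 7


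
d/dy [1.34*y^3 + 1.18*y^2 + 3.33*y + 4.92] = 4.02*y^2 + 2.36*y + 3.33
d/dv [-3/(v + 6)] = 3/(v + 6)^2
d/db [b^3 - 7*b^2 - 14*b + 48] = 3*b^2 - 14*b - 14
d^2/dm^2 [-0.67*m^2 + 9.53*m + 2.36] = -1.34000000000000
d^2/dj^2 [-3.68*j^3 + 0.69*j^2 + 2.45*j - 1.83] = 1.38 - 22.08*j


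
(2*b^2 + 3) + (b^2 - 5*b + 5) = 3*b^2 - 5*b + 8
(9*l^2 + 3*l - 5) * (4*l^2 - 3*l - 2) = 36*l^4 - 15*l^3 - 47*l^2 + 9*l + 10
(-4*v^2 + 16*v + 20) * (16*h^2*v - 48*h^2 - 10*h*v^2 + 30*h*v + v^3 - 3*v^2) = -64*h^2*v^3 + 448*h^2*v^2 - 448*h^2*v - 960*h^2 + 40*h*v^4 - 280*h*v^3 + 280*h*v^2 + 600*h*v - 4*v^5 + 28*v^4 - 28*v^3 - 60*v^2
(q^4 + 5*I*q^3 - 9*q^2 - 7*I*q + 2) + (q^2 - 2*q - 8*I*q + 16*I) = q^4 + 5*I*q^3 - 8*q^2 - 2*q - 15*I*q + 2 + 16*I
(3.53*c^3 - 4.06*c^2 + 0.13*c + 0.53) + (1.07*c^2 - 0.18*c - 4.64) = 3.53*c^3 - 2.99*c^2 - 0.05*c - 4.11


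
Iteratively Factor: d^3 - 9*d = (d + 3)*(d^2 - 3*d) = (d - 3)*(d + 3)*(d)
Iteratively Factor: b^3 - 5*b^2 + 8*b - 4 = (b - 1)*(b^2 - 4*b + 4) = (b - 2)*(b - 1)*(b - 2)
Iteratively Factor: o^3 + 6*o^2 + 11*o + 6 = (o + 3)*(o^2 + 3*o + 2) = (o + 2)*(o + 3)*(o + 1)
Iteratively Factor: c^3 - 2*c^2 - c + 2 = (c + 1)*(c^2 - 3*c + 2) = (c - 1)*(c + 1)*(c - 2)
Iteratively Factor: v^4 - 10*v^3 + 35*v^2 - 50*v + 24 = (v - 2)*(v^3 - 8*v^2 + 19*v - 12) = (v - 2)*(v - 1)*(v^2 - 7*v + 12) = (v - 4)*(v - 2)*(v - 1)*(v - 3)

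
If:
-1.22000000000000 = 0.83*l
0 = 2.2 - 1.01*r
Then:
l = -1.47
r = 2.18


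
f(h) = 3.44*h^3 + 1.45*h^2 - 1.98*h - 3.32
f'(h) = 10.32*h^2 + 2.9*h - 1.98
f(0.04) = -3.40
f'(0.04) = -1.85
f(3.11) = 108.02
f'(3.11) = 106.86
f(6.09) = 815.38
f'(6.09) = 398.43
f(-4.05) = -200.04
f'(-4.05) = 155.55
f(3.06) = 102.76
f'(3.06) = 103.53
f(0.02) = -3.36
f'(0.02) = -1.92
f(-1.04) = -3.56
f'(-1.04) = 6.17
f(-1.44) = -7.73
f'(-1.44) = 15.24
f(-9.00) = -2375.81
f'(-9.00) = 807.84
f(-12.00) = -5715.08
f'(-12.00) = 1449.30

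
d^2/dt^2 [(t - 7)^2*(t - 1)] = 6*t - 30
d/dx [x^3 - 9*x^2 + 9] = 3*x*(x - 6)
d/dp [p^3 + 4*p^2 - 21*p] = 3*p^2 + 8*p - 21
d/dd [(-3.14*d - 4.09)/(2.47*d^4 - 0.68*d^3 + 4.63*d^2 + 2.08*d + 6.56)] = (23.2674*d^4 + 36.1388*d^3 + 6.1946*d^2 + 37.8734*d - 12.0912)/(6.1009*d^8 - 3.3592*d^7 + 23.3346*d^6 + 3.9784*d^5 + 51.0145*d^4 + 10.3392*d^3 + 65.072*d^2 + 27.2896*d + 43.0336)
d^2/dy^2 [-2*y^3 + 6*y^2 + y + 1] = 12 - 12*y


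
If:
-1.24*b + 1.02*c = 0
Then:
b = 0.82258064516129*c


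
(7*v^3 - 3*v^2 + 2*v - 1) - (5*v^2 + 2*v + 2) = 7*v^3 - 8*v^2 - 3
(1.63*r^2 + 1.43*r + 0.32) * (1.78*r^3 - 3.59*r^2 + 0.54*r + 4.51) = 2.9014*r^5 - 3.3063*r^4 - 3.6839*r^3 + 6.9747*r^2 + 6.6221*r + 1.4432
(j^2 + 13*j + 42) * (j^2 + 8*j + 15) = j^4 + 21*j^3 + 161*j^2 + 531*j + 630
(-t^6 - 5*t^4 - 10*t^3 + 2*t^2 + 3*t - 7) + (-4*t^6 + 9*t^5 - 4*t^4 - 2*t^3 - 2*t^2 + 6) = -5*t^6 + 9*t^5 - 9*t^4 - 12*t^3 + 3*t - 1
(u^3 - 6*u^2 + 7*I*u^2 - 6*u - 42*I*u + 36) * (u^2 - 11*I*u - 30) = u^5 - 6*u^4 - 4*I*u^4 + 41*u^3 + 24*I*u^3 - 246*u^2 - 144*I*u^2 + 180*u + 864*I*u - 1080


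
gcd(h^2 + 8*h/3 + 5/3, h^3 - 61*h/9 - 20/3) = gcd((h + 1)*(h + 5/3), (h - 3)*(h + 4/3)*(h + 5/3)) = h + 5/3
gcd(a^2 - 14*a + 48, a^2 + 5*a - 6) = 1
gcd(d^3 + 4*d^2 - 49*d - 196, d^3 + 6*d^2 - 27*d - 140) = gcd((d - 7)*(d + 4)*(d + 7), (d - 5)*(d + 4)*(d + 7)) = d^2 + 11*d + 28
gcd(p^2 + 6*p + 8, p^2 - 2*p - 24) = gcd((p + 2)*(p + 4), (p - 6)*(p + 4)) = p + 4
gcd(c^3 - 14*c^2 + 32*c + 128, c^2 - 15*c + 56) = c - 8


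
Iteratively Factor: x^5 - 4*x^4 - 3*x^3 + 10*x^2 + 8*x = (x + 1)*(x^4 - 5*x^3 + 2*x^2 + 8*x) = (x - 4)*(x + 1)*(x^3 - x^2 - 2*x) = (x - 4)*(x - 2)*(x + 1)*(x^2 + x) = (x - 4)*(x - 2)*(x + 1)^2*(x)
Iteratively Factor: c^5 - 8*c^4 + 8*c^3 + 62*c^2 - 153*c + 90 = (c - 5)*(c^4 - 3*c^3 - 7*c^2 + 27*c - 18) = (c - 5)*(c - 1)*(c^3 - 2*c^2 - 9*c + 18) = (c - 5)*(c - 2)*(c - 1)*(c^2 - 9) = (c - 5)*(c - 2)*(c - 1)*(c + 3)*(c - 3)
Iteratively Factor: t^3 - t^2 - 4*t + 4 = (t - 1)*(t^2 - 4) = (t - 2)*(t - 1)*(t + 2)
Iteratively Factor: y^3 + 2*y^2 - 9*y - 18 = (y + 3)*(y^2 - y - 6) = (y - 3)*(y + 3)*(y + 2)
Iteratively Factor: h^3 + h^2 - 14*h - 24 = (h - 4)*(h^2 + 5*h + 6) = (h - 4)*(h + 3)*(h + 2)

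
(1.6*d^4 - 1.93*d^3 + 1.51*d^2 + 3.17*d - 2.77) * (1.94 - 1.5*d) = -2.4*d^5 + 5.999*d^4 - 6.0092*d^3 - 1.8256*d^2 + 10.3048*d - 5.3738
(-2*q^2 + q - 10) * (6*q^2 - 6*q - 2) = -12*q^4 + 18*q^3 - 62*q^2 + 58*q + 20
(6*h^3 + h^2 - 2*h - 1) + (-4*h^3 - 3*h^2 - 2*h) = 2*h^3 - 2*h^2 - 4*h - 1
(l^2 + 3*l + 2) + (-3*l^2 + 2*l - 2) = -2*l^2 + 5*l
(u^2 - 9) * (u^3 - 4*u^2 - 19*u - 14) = u^5 - 4*u^4 - 28*u^3 + 22*u^2 + 171*u + 126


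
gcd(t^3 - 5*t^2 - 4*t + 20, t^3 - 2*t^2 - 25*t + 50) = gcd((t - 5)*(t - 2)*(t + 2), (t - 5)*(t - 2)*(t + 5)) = t^2 - 7*t + 10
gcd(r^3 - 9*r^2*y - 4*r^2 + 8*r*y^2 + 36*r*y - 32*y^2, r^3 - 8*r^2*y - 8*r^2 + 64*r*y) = -r + 8*y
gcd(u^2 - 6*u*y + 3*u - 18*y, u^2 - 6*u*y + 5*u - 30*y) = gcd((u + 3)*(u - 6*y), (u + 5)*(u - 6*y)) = -u + 6*y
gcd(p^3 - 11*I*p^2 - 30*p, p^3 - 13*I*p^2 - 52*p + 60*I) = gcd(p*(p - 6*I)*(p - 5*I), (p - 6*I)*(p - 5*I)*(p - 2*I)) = p^2 - 11*I*p - 30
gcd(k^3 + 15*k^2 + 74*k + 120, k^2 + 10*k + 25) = k + 5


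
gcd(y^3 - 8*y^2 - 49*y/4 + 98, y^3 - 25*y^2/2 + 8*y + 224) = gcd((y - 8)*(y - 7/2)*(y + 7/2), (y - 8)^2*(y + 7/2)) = y^2 - 9*y/2 - 28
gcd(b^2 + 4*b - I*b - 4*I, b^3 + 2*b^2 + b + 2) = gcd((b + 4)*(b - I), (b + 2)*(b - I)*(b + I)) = b - I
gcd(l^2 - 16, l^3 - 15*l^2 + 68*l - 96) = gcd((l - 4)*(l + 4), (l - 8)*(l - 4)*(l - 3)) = l - 4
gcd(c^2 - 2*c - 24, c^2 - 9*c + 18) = c - 6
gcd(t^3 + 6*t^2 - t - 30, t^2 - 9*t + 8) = 1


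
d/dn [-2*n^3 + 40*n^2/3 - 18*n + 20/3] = -6*n^2 + 80*n/3 - 18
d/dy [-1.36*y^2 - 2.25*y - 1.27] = -2.72*y - 2.25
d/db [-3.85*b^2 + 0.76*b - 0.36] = 0.76 - 7.7*b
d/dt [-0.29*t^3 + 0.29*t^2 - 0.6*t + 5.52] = -0.87*t^2 + 0.58*t - 0.6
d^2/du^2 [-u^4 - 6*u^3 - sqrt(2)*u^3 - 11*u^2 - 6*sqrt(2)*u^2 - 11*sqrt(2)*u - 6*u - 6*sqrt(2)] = -12*u^2 - 36*u - 6*sqrt(2)*u - 22 - 12*sqrt(2)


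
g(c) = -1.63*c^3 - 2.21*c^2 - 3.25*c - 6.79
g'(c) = -4.89*c^2 - 4.42*c - 3.25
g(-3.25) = 36.38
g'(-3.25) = -40.54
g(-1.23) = -3.10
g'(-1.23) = -5.21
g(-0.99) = -4.16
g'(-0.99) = -3.67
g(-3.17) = 33.23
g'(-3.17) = -38.38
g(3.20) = -93.23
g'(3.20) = -67.47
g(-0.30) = -5.97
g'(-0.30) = -2.36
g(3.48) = -113.56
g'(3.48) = -77.85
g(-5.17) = 176.19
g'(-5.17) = -111.10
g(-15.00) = 5045.96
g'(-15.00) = -1037.20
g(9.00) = -1403.32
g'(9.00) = -439.12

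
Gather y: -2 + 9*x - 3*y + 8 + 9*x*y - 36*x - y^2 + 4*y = -27*x - y^2 + y*(9*x + 1) + 6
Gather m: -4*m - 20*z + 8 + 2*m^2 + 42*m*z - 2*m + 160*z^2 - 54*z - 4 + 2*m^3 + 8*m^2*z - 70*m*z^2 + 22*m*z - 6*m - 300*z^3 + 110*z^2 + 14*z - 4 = 2*m^3 + m^2*(8*z + 2) + m*(-70*z^2 + 64*z - 12) - 300*z^3 + 270*z^2 - 60*z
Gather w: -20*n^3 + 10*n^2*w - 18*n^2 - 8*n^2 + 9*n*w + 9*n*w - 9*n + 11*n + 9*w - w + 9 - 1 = -20*n^3 - 26*n^2 + 2*n + w*(10*n^2 + 18*n + 8) + 8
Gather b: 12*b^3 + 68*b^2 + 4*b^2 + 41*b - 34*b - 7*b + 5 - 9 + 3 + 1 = 12*b^3 + 72*b^2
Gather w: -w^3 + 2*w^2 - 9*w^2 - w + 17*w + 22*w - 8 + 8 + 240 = -w^3 - 7*w^2 + 38*w + 240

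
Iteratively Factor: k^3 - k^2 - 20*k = (k)*(k^2 - k - 20) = k*(k - 5)*(k + 4)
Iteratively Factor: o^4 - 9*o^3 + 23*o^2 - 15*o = (o - 3)*(o^3 - 6*o^2 + 5*o) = o*(o - 3)*(o^2 - 6*o + 5) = o*(o - 5)*(o - 3)*(o - 1)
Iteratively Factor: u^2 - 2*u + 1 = (u - 1)*(u - 1)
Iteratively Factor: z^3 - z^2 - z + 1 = (z - 1)*(z^2 - 1) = (z - 1)^2*(z + 1)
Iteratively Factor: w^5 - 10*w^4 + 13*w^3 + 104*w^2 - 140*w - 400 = (w - 5)*(w^4 - 5*w^3 - 12*w^2 + 44*w + 80) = (w - 5)*(w + 2)*(w^3 - 7*w^2 + 2*w + 40) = (w - 5)^2*(w + 2)*(w^2 - 2*w - 8) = (w - 5)^2*(w + 2)^2*(w - 4)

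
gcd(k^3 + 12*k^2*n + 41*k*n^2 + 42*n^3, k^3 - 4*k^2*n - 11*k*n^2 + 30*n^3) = k + 3*n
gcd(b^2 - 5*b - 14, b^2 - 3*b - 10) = b + 2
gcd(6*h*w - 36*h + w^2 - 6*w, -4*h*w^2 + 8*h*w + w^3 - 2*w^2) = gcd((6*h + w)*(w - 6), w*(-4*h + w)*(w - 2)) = 1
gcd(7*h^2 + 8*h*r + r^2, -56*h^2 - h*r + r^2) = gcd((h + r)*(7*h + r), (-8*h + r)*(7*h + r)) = 7*h + r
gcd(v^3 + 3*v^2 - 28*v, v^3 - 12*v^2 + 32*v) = v^2 - 4*v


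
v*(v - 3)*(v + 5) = v^3 + 2*v^2 - 15*v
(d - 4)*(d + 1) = d^2 - 3*d - 4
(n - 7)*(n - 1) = n^2 - 8*n + 7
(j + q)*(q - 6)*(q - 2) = j*q^2 - 8*j*q + 12*j + q^3 - 8*q^2 + 12*q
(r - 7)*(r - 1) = r^2 - 8*r + 7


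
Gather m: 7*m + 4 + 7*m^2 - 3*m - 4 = 7*m^2 + 4*m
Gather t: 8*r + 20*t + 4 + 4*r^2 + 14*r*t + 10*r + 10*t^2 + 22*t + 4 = 4*r^2 + 18*r + 10*t^2 + t*(14*r + 42) + 8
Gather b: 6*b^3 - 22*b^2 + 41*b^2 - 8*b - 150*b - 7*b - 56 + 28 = 6*b^3 + 19*b^2 - 165*b - 28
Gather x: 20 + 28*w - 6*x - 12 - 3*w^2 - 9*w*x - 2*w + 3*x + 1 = -3*w^2 + 26*w + x*(-9*w - 3) + 9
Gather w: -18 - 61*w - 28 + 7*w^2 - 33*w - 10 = 7*w^2 - 94*w - 56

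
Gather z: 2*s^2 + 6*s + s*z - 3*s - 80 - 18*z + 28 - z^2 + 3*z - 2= 2*s^2 + 3*s - z^2 + z*(s - 15) - 54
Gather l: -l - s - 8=-l - s - 8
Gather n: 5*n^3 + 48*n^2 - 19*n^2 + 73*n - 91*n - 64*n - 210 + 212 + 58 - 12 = 5*n^3 + 29*n^2 - 82*n + 48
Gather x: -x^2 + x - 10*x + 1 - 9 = -x^2 - 9*x - 8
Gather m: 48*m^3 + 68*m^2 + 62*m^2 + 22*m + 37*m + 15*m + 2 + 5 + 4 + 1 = 48*m^3 + 130*m^2 + 74*m + 12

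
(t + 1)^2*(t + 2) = t^3 + 4*t^2 + 5*t + 2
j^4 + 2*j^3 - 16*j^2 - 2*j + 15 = (j - 3)*(j - 1)*(j + 1)*(j + 5)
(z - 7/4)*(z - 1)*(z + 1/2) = z^3 - 9*z^2/4 + 3*z/8 + 7/8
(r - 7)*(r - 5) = r^2 - 12*r + 35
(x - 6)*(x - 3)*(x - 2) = x^3 - 11*x^2 + 36*x - 36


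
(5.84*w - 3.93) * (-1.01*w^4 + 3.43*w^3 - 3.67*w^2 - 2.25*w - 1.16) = -5.8984*w^5 + 24.0005*w^4 - 34.9127*w^3 + 1.2831*w^2 + 2.0681*w + 4.5588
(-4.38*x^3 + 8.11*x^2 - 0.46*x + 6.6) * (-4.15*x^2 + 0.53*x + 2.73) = 18.177*x^5 - 35.9779*x^4 - 5.7501*x^3 - 5.4935*x^2 + 2.2422*x + 18.018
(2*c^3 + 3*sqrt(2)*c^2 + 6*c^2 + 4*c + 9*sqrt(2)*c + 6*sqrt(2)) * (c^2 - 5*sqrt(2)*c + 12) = 2*c^5 - 7*sqrt(2)*c^4 + 6*c^4 - 21*sqrt(2)*c^3 - 2*c^3 - 18*c^2 + 22*sqrt(2)*c^2 - 12*c + 108*sqrt(2)*c + 72*sqrt(2)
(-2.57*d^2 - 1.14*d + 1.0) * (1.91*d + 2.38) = -4.9087*d^3 - 8.294*d^2 - 0.8032*d + 2.38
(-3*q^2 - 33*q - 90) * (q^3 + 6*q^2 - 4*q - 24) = -3*q^5 - 51*q^4 - 276*q^3 - 336*q^2 + 1152*q + 2160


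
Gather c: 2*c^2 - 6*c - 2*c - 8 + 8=2*c^2 - 8*c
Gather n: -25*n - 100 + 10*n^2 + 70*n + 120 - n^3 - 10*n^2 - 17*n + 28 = -n^3 + 28*n + 48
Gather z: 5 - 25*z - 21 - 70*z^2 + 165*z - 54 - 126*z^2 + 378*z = -196*z^2 + 518*z - 70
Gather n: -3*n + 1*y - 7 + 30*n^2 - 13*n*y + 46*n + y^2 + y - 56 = 30*n^2 + n*(43 - 13*y) + y^2 + 2*y - 63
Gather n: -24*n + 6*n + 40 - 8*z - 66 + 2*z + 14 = -18*n - 6*z - 12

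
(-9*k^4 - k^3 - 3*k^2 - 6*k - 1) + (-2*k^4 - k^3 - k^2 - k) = -11*k^4 - 2*k^3 - 4*k^2 - 7*k - 1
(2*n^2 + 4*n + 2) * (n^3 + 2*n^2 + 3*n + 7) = 2*n^5 + 8*n^4 + 16*n^3 + 30*n^2 + 34*n + 14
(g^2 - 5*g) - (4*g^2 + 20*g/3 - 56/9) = -3*g^2 - 35*g/3 + 56/9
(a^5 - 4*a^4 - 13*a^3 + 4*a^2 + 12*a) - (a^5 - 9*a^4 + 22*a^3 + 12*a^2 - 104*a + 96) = 5*a^4 - 35*a^3 - 8*a^2 + 116*a - 96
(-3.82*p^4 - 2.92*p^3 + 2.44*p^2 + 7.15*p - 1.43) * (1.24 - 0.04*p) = 0.1528*p^5 - 4.62*p^4 - 3.7184*p^3 + 2.7396*p^2 + 8.9232*p - 1.7732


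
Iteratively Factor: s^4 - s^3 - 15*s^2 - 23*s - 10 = (s + 2)*(s^3 - 3*s^2 - 9*s - 5) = (s - 5)*(s + 2)*(s^2 + 2*s + 1) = (s - 5)*(s + 1)*(s + 2)*(s + 1)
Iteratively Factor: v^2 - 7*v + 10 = (v - 2)*(v - 5)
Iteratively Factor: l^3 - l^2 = (l)*(l^2 - l) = l*(l - 1)*(l)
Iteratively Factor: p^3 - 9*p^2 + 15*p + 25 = (p - 5)*(p^2 - 4*p - 5) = (p - 5)^2*(p + 1)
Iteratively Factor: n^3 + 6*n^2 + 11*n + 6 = (n + 2)*(n^2 + 4*n + 3) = (n + 2)*(n + 3)*(n + 1)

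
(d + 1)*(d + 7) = d^2 + 8*d + 7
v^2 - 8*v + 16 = (v - 4)^2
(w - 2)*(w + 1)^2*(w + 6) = w^4 + 6*w^3 - 3*w^2 - 20*w - 12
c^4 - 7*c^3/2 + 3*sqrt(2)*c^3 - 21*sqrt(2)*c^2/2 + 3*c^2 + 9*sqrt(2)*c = c*(c - 2)*(c - 3/2)*(c + 3*sqrt(2))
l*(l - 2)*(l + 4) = l^3 + 2*l^2 - 8*l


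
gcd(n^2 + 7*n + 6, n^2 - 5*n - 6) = n + 1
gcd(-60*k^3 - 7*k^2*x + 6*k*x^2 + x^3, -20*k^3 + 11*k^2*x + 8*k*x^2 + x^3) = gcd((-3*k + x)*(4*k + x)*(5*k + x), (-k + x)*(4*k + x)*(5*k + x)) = 20*k^2 + 9*k*x + x^2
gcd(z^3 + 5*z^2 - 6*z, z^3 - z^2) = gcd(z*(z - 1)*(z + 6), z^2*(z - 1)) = z^2 - z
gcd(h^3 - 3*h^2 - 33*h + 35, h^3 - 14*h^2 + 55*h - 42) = h^2 - 8*h + 7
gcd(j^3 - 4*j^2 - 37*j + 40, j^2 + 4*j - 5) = j^2 + 4*j - 5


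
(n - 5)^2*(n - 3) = n^3 - 13*n^2 + 55*n - 75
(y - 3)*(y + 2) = y^2 - y - 6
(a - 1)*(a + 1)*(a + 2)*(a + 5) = a^4 + 7*a^3 + 9*a^2 - 7*a - 10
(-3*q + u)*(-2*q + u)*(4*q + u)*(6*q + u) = 144*q^4 - 60*q^3*u - 20*q^2*u^2 + 5*q*u^3 + u^4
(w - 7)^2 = w^2 - 14*w + 49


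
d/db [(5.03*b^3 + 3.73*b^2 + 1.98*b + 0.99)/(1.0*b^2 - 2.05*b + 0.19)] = (5.03*b^4 - 20.623*b^3 - 6.7594*b^2 - 0.5626*b + 2.4057)/(1.0*b^4 - 4.1*b^3 + 4.5825*b^2 - 0.779*b + 0.0361)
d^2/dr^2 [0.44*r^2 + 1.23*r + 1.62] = 0.880000000000000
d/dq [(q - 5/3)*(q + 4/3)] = 2*q - 1/3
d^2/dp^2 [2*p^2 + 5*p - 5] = 4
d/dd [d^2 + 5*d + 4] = 2*d + 5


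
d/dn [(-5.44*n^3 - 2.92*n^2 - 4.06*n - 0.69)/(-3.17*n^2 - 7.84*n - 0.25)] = (17.2448*n^4 + 85.2992*n^3 + 14.1026*n^2 - 2.9146*n - 4.3946)/(10.0489*n^4 + 49.7056*n^3 + 63.0506*n^2 + 3.92*n + 0.0625)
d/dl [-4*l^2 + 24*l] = 24 - 8*l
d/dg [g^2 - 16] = 2*g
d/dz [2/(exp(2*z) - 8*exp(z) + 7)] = 4*(4 - exp(z))*exp(z)/(exp(2*z) - 8*exp(z) + 7)^2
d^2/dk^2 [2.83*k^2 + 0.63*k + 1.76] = 5.66000000000000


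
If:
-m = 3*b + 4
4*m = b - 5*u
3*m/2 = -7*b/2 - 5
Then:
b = -1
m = -1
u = 3/5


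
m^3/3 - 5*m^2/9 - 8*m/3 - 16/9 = (m/3 + 1/3)*(m - 4)*(m + 4/3)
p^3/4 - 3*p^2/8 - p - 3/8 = (p/4 + 1/4)*(p - 3)*(p + 1/2)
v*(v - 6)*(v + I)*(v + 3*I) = v^4 - 6*v^3 + 4*I*v^3 - 3*v^2 - 24*I*v^2 + 18*v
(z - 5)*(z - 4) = z^2 - 9*z + 20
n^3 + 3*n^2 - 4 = (n - 1)*(n + 2)^2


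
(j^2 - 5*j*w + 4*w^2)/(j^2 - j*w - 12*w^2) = (j - w)/(j + 3*w)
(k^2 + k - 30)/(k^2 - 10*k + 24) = (k^2 + k - 30)/(k^2 - 10*k + 24)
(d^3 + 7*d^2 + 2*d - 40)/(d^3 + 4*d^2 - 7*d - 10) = (d + 4)/(d + 1)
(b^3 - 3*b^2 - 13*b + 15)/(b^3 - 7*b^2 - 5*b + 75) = (b - 1)/(b - 5)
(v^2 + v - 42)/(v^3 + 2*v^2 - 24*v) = (v^2 + v - 42)/(v*(v^2 + 2*v - 24))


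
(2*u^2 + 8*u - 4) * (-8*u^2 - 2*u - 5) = -16*u^4 - 68*u^3 + 6*u^2 - 32*u + 20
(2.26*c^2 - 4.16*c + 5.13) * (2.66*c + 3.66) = 6.0116*c^3 - 2.794*c^2 - 1.5798*c + 18.7758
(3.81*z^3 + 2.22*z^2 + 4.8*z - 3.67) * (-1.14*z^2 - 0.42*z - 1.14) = -4.3434*z^5 - 4.131*z^4 - 10.7478*z^3 - 0.363*z^2 - 3.9306*z + 4.1838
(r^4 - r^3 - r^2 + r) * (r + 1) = r^5 - 2*r^3 + r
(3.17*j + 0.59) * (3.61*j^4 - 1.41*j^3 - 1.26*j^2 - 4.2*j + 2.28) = 11.4437*j^5 - 2.3398*j^4 - 4.8261*j^3 - 14.0574*j^2 + 4.7496*j + 1.3452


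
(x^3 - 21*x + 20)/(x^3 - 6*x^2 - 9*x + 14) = (x^2 + x - 20)/(x^2 - 5*x - 14)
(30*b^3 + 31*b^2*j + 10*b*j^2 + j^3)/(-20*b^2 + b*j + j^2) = (-6*b^2 - 5*b*j - j^2)/(4*b - j)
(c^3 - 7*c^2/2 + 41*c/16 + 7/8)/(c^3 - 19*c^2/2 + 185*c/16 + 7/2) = (c - 2)/(c - 8)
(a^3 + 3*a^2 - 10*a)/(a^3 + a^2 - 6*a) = (a + 5)/(a + 3)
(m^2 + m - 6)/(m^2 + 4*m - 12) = (m + 3)/(m + 6)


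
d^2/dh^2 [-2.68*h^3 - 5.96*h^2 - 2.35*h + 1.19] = -16.08*h - 11.92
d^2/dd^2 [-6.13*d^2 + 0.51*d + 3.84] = -12.2600000000000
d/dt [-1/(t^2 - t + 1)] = (2*t - 1)/(t^2 - t + 1)^2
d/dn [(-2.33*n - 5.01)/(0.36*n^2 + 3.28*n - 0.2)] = (0.8388*n^2 + 3.6072*n + 16.8988)/(0.1296*n^4 + 2.3616*n^3 + 10.6144*n^2 - 1.312*n + 0.04)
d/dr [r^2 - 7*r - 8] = 2*r - 7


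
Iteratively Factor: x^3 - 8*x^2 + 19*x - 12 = (x - 3)*(x^2 - 5*x + 4) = (x - 3)*(x - 1)*(x - 4)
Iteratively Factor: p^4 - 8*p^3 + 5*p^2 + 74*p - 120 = (p - 2)*(p^3 - 6*p^2 - 7*p + 60) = (p - 2)*(p + 3)*(p^2 - 9*p + 20) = (p - 5)*(p - 2)*(p + 3)*(p - 4)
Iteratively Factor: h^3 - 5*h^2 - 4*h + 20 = (h - 2)*(h^2 - 3*h - 10) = (h - 5)*(h - 2)*(h + 2)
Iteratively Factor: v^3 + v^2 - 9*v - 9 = (v + 1)*(v^2 - 9) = (v - 3)*(v + 1)*(v + 3)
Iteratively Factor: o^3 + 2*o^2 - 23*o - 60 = (o + 3)*(o^2 - o - 20) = (o + 3)*(o + 4)*(o - 5)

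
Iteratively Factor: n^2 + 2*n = (n)*(n + 2)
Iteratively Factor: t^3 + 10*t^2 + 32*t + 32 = (t + 4)*(t^2 + 6*t + 8) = (t + 2)*(t + 4)*(t + 4)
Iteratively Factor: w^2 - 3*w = (w - 3)*(w)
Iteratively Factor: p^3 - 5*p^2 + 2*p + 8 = (p - 2)*(p^2 - 3*p - 4) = (p - 2)*(p + 1)*(p - 4)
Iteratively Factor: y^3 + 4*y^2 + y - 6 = (y + 3)*(y^2 + y - 2) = (y + 2)*(y + 3)*(y - 1)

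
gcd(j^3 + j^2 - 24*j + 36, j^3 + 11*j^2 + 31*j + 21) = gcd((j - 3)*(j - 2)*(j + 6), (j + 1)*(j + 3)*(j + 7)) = 1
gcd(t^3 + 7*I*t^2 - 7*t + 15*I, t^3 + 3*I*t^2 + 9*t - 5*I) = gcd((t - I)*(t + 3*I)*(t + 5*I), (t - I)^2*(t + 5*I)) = t^2 + 4*I*t + 5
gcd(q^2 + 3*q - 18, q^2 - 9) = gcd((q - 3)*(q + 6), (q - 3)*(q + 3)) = q - 3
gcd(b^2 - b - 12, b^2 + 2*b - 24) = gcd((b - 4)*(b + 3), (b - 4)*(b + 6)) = b - 4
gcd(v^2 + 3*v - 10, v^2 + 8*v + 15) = v + 5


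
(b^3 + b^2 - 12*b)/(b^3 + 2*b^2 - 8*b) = (b - 3)/(b - 2)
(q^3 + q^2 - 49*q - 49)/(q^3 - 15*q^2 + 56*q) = (q^2 + 8*q + 7)/(q*(q - 8))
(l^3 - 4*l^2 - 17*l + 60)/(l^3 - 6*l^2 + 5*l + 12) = (l^2 - l - 20)/(l^2 - 3*l - 4)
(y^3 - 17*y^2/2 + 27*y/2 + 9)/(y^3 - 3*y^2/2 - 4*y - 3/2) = (y - 6)/(y + 1)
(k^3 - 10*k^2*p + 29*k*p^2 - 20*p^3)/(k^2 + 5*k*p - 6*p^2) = (k^2 - 9*k*p + 20*p^2)/(k + 6*p)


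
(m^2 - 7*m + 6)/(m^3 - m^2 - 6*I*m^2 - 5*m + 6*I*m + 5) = (m - 6)/(m^2 - 6*I*m - 5)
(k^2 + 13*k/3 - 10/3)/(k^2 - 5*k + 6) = (3*k^2 + 13*k - 10)/(3*(k^2 - 5*k + 6))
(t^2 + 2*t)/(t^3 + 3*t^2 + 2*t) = 1/(t + 1)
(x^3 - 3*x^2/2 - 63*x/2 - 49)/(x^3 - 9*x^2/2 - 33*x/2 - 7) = (2*x + 7)/(2*x + 1)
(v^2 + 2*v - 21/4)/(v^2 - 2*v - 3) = (-v^2 - 2*v + 21/4)/(-v^2 + 2*v + 3)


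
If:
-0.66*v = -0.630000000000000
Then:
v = 0.95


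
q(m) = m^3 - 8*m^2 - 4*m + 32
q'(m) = 3*m^2 - 16*m - 4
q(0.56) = 27.43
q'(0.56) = -12.02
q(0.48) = 28.35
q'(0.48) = -10.99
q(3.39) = -34.54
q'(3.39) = -23.76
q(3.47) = -36.43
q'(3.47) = -23.40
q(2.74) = -18.45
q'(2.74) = -25.32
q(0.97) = 21.51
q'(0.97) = -16.70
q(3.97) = -47.40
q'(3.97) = -20.24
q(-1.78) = 8.13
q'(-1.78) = 33.99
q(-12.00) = -2800.00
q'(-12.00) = 620.00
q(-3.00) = -55.00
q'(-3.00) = 71.00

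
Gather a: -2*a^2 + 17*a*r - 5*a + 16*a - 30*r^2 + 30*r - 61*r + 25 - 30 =-2*a^2 + a*(17*r + 11) - 30*r^2 - 31*r - 5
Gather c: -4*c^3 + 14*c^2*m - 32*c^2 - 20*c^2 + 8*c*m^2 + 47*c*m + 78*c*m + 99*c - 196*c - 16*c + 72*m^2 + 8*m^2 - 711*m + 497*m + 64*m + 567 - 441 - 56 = -4*c^3 + c^2*(14*m - 52) + c*(8*m^2 + 125*m - 113) + 80*m^2 - 150*m + 70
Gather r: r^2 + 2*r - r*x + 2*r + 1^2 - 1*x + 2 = r^2 + r*(4 - x) - x + 3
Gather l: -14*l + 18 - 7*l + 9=27 - 21*l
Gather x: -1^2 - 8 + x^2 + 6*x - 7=x^2 + 6*x - 16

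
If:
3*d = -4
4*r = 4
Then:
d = -4/3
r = 1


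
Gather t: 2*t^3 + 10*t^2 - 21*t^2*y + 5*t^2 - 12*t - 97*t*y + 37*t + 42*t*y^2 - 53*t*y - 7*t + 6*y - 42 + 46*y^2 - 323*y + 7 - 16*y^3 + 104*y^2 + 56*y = 2*t^3 + t^2*(15 - 21*y) + t*(42*y^2 - 150*y + 18) - 16*y^3 + 150*y^2 - 261*y - 35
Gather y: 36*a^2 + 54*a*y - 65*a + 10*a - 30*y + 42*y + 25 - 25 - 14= 36*a^2 - 55*a + y*(54*a + 12) - 14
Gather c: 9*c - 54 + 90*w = 9*c + 90*w - 54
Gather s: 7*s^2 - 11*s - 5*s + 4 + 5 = 7*s^2 - 16*s + 9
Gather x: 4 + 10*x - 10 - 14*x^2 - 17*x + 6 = -14*x^2 - 7*x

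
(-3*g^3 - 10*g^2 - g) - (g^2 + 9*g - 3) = -3*g^3 - 11*g^2 - 10*g + 3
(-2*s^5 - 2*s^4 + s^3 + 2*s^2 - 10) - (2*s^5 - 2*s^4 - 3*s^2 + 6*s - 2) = -4*s^5 + s^3 + 5*s^2 - 6*s - 8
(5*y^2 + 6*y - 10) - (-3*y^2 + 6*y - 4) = 8*y^2 - 6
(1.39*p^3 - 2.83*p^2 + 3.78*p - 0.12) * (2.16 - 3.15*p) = -4.3785*p^4 + 11.9169*p^3 - 18.0198*p^2 + 8.5428*p - 0.2592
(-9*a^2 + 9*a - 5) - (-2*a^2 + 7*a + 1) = -7*a^2 + 2*a - 6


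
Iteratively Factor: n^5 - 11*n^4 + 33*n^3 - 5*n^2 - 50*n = (n - 5)*(n^4 - 6*n^3 + 3*n^2 + 10*n) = n*(n - 5)*(n^3 - 6*n^2 + 3*n + 10) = n*(n - 5)*(n + 1)*(n^2 - 7*n + 10) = n*(n - 5)*(n - 2)*(n + 1)*(n - 5)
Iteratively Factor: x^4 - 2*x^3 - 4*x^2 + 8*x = (x - 2)*(x^3 - 4*x) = (x - 2)^2*(x^2 + 2*x) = x*(x - 2)^2*(x + 2)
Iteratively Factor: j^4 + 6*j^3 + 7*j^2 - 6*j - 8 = (j - 1)*(j^3 + 7*j^2 + 14*j + 8) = (j - 1)*(j + 1)*(j^2 + 6*j + 8) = (j - 1)*(j + 1)*(j + 4)*(j + 2)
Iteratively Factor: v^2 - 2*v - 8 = (v - 4)*(v + 2)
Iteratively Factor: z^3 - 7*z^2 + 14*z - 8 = (z - 2)*(z^2 - 5*z + 4) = (z - 4)*(z - 2)*(z - 1)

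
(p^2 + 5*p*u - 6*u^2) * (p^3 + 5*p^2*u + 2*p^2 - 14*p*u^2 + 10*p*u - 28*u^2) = p^5 + 10*p^4*u + 2*p^4 + 5*p^3*u^2 + 20*p^3*u - 100*p^2*u^3 + 10*p^2*u^2 + 84*p*u^4 - 200*p*u^3 + 168*u^4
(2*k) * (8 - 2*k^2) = -4*k^3 + 16*k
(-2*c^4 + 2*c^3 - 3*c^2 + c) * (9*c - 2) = -18*c^5 + 22*c^4 - 31*c^3 + 15*c^2 - 2*c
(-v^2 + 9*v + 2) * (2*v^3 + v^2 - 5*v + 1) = -2*v^5 + 17*v^4 + 18*v^3 - 44*v^2 - v + 2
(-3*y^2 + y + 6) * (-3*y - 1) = 9*y^3 - 19*y - 6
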